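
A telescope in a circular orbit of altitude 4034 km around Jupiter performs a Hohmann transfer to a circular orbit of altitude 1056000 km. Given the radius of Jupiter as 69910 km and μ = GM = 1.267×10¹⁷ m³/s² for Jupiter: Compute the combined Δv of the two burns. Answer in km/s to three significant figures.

Δv_total ≈ 22.2 km/s

r₁ = 69910 + 4034 = 73944 km = 7.3944×10⁷ m.
r₂ = 69910 + 1056000 = 1125900 km = 1.1259×10⁹ m.
Transfer ellipse a_t = (r₁ + r₂)/2 = 5.999×10⁸ m.
At r₁: circular v_c1 = √(μ/r₁) = 41390 m/s; transfer-perijove v_p = √[μ(2/r₁ − 1/a_t)] = 56710 m/s.
Δv₁ = v_p − v_c1 = 15310 m/s.
At r₂: circular v_c2 = √(μ/r₂) = 10610 m/s; transfer-apojove v_a = √[μ(2/r₂ − 1/a_t)] = 3724 m/s.
Δv₂ = v_c2 − v_a = 6884 m/s.
Total Δv = Δv₁ + Δv₂ = 22200 m/s = 22.20 km/s.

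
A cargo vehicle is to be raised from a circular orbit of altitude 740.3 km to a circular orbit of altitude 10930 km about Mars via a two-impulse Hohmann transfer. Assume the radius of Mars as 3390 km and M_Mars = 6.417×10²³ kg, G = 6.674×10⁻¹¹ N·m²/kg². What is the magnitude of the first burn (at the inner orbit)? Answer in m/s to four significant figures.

Δv ≈ 791.8 m/s

μ = GM = 6.674×10⁻¹¹ × 6.417×10²³ = 4.283×10¹³ m³/s².
r₁ = 3390 + 740.3 = 4130.3 km = 4.1303×10⁶ m.
r₂ = 3390 + 10930 = 14320 km = 1.4320×10⁷ m.
Transfer ellipse a_t = (r₁ + r₂)/2 = 9.225×10⁶ m.
At r₁: circular v_c1 = √(μ/r₁) = 3220 m/s; transfer-periapsis v_p = √[μ(2/r₁ − 1/a_t)] = 4012 m/s.
Δv₁ = v_p − v_c1 = 791.8 m/s.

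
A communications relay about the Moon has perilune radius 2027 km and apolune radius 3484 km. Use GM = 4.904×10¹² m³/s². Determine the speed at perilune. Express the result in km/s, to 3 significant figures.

v ≈ 1.75 km/s

Semi-major axis a = (r_p + r_a)/2 = 2755.5 km = 2.756×10⁶ m.
Vis-viva: v² = μ(2/r − 1/a) = 4.904×10¹² × (9.867×10⁻⁷ − 3.629×10⁻⁷) = 3.059×10⁶ m²/s².
v = 1749 m/s = 1.749 km/s.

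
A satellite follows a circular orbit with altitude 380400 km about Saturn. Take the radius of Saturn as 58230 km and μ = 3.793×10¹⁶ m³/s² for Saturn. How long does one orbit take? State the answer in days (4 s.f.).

T ≈ 3.430 days

r = 58230 + 380400 = 438630 km = 4.3863×10⁸ m.
Kepler's third law: T = 2π√(r³/μ) = 2π√((4.386×10⁸)³ / 3.793×10¹⁶).
r³/μ = 2.225×10⁹ s², so T = 2π × 4.717×10⁴ = 2.964×10⁵ s.
Converting: 2.964×10⁵ s ÷ 86400 = 3.430 days.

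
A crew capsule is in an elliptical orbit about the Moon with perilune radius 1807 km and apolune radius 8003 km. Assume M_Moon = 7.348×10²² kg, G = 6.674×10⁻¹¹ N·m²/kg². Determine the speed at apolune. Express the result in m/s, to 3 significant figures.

μ = GM = 6.674×10⁻¹¹ × 7.348×10²² = 4.904×10¹² m³/s².
Semi-major axis a = (r_p + r_a)/2 = 4905.0 km = 4.905×10⁶ m.
Vis-viva: v² = μ(2/r − 1/a) = 4.904×10¹² × (2.499×10⁻⁷ − 2.039×10⁻⁷) = 2.257×10⁵ m²/s².
v = 475.1 m/s.

v ≈ 475 m/s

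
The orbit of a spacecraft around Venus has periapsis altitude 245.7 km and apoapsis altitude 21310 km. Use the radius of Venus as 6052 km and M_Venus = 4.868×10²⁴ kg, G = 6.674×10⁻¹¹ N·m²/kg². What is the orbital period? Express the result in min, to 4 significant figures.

μ = GM = 6.674×10⁻¹¹ × 4.868×10²⁴ = 3.249×10¹⁴ m³/s².
r_p = 6052 + 245.7 = 6297.7 km = 6.2977×10⁶ m.
r_a = 6052 + 21310 = 27362 km = 2.7362×10⁷ m.
Semi-major axis a = (r_p + r_a)/2 = (6297.7 + 27362)/2 = 16830 km = 1.683×10⁷ m.
By Kepler's third law T = 2π√(a³/μ) = 2π × 3.830×10³ = 2.407×10⁴ s.
= 401.1 min.

T ≈ 401.1 min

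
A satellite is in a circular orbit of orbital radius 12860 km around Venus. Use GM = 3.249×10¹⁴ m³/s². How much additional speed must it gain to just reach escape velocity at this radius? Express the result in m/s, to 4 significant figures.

r = 12860 km = 1.286×10⁷ m.
Circular speed v_c = √(μ/r) = 5026 m/s.
Escape speed v_esc = √(2μ/r) = √2 × v_c = 7108 m/s.
Δv = v_esc − v_c = 2082 m/s.

Δv ≈ 2082 m/s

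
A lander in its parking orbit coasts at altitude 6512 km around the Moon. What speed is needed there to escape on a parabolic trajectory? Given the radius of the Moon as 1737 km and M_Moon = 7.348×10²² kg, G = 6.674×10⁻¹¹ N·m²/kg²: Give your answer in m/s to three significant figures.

μ = GM = 6.674×10⁻¹¹ × 7.348×10²² = 4.904×10¹² m³/s².
r = 1737 + 6512 = 8249.0 km = 8.2490×10⁶ m.
Escape speed v_esc = √(2μ/r) = √(2 × 4.904×10¹² / 8.249×10⁶) = √(1.189×10⁶) = 1090 m/s.

v_esc ≈ 1090 m/s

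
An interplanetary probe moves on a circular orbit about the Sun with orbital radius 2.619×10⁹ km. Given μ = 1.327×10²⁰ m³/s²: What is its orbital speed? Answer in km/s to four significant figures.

v ≈ 7.118 km/s

r = 2.619×10⁹ km = 2.619×10¹² m.
For a circular orbit v = √(μ/r) = √(1.327×10²⁰ / 2.619×10¹²) = √(5.067×10⁷) = 7118 m/s.
That is 7.118 km/s.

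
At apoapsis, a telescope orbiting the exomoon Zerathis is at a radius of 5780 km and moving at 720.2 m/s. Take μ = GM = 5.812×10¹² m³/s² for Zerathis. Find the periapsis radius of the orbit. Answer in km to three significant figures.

periapsis radius ≈ 2010 km

r_a = 5.780×10⁶ m.
Specific energy ε = v²/2 − μ/r = -7.462×10⁵ J/kg, so a = −μ/(2ε) = 3.894×10⁶ m.
The apsides satisfy r_p + r_a = 2a, so the periapsis radius is 2a − r_a = 2.009×10⁶ m = 2008.9 km.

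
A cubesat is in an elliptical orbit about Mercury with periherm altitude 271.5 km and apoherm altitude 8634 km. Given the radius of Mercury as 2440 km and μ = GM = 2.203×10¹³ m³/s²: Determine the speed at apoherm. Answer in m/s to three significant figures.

r_p = 2440 + 271.5 = 2711.5 km = 2.7115×10⁶ m.
r_a = 2440 + 8634 = 11074 km = 1.1074×10⁷ m.
Semi-major axis a = (r_p + r_a)/2 = 6892.8 km = 6.893×10⁶ m.
Vis-viva: v² = μ(2/r − 1/a) = 2.203×10¹³ × (1.806×10⁻⁷ − 1.451×10⁻⁷) = 7.826×10⁵ m²/s².
v = 884.6 m/s.

v ≈ 885 m/s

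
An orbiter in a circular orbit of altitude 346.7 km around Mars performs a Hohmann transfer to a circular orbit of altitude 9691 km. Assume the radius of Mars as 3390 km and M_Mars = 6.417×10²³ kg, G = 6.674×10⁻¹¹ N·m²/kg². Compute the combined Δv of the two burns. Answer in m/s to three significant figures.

μ = GM = 6.674×10⁻¹¹ × 6.417×10²³ = 4.283×10¹³ m³/s².
r₁ = 3390 + 346.7 = 3736.7 km = 3.7367×10⁶ m.
r₂ = 3390 + 9691 = 13081 km = 1.3081×10⁷ m.
Transfer ellipse a_t = (r₁ + r₂)/2 = 8.409×10⁶ m.
At r₁: circular v_c1 = √(μ/r₁) = 3385 m/s; transfer-periapsis v_p = √[μ(2/r₁ − 1/a_t)] = 4222 m/s.
Δv₁ = v_p − v_c1 = 837.0 m/s.
At r₂: circular v_c2 = √(μ/r₂) = 1809 m/s; transfer-apoapsis v_a = √[μ(2/r₂ − 1/a_t)] = 1206 m/s.
Δv₂ = v_c2 − v_a = 603.2 m/s.
Total Δv = Δv₁ + Δv₂ = 1440 m/s.

Δv_total ≈ 1440 m/s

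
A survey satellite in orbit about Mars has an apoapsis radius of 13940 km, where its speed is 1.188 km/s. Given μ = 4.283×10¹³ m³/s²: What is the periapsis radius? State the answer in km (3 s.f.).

periapsis radius ≈ 4160 km

r_a = 1.394×10⁷ m.
Specific energy ε = v²/2 − μ/r = -2.367×10⁶ J/kg, so a = −μ/(2ε) = 9.048×10⁶ m.
The apsides satisfy r_p + r_a = 2a, so the periapsis radius is 2a − r_a = 4.156×10⁶ m = 4156.3 km.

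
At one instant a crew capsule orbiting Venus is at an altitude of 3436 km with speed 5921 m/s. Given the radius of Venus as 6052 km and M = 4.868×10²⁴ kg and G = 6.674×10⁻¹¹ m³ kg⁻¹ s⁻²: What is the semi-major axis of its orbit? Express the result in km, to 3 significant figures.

μ = GM = 6.674×10⁻¹¹ × 4.868×10²⁴ = 3.249×10¹⁴ m³/s².
r = 6052 + 3436 = 9488.0 km = 9.488×10⁶ m.
Vis-viva rearranged: 1/a = 2/r − v²/μ = 2.108×10⁻⁷ − 1.079×10⁻⁷ = 1.029×10⁻⁷ m⁻¹.
a = 9.720×10⁶ m = 9719.6 km.

a ≈ 9720 km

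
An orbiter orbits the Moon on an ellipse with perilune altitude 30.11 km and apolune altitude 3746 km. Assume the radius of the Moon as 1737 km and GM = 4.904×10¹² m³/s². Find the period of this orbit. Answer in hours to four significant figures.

r_p = 1737 + 30.11 = 1767.1 km = 1.7671×10⁶ m.
r_a = 1737 + 3746 = 5483.0 km = 5.4830×10⁶ m.
Semi-major axis a = (r_p + r_a)/2 = (1767.1 + 5483.0)/2 = 3625.1 km = 3.625×10⁶ m.
By Kepler's third law T = 2π√(a³/μ) = 2π × 3.117×10³ = 1.958×10⁴ s.
= 5.440 hours.

T ≈ 5.440 hours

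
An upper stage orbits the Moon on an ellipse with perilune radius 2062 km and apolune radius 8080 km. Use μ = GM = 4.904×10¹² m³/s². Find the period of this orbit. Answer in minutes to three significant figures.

T ≈ 540 minutes

Semi-major axis a = (r_p + r_a)/2 = (2062.0 + 8080.0)/2 = 5071.0 km = 5.071×10⁶ m.
By Kepler's third law T = 2π√(a³/μ) = 2π × 5.157×10³ = 3.240×10⁴ s.
= 540.0 minutes.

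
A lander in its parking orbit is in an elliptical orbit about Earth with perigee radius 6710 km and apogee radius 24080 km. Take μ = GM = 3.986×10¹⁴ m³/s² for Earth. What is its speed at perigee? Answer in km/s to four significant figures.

v ≈ 9.639 km/s

Semi-major axis a = (r_p + r_a)/2 = 15395 km = 1.540×10⁷ m.
Vis-viva: v² = μ(2/r − 1/a) = 3.986×10¹⁴ × (2.981×10⁻⁷ − 6.496×10⁻⁸) = 9.292×10⁷ m²/s².
v = 9639 m/s = 9.639 km/s.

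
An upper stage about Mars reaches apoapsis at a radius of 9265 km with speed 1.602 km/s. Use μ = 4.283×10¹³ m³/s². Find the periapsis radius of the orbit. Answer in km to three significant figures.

r_a = 9.265×10⁶ m.
Specific energy ε = v²/2 − μ/r = -3.340×10⁶ J/kg, so a = −μ/(2ε) = 6.412×10⁶ m.
The apsides satisfy r_p + r_a = 2a, so the periapsis radius is 2a − r_a = 3.560×10⁶ m = 3560.0 km.

periapsis radius ≈ 3560 km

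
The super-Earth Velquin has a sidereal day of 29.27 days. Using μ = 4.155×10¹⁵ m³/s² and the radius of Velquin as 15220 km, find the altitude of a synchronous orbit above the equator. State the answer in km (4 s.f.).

T = 29.27 days = 2.529×10⁶ s.
A synchronous orbit has period T, so by Kepler's third law a = (μT²/4π²)^(1/3).
μT²/4π² = 4.155×10¹⁵ × (2.529×10⁶)² / 39.48 = 6.731×10²⁶ m³.
a = 8.764×10⁸ m = 8.7638×10⁵ km.
Altitude h = a − R = 8.7638×10⁵ − 15220 = 8.6116×10⁵ km.

h_sync ≈ 8.612×10⁵ km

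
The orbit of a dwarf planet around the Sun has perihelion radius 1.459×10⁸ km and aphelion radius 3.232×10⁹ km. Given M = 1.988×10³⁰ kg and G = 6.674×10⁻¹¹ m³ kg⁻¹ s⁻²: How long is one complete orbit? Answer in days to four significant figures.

μ = GM = 6.674×10⁻¹¹ × 1.988×10³⁰ = 1.327×10²⁰ m³/s².
Semi-major axis a = (r_p + r_a)/2 = (1.4590×10⁸ + 3.2320×10⁹)/2 = 1.6890×10⁹ km = 1.689×10¹² m.
By Kepler's third law T = 2π√(a³/μ) = 2π × 1.906×10⁸ = 1.197×10⁹ s.
= 13860 days.

T ≈ 13860 days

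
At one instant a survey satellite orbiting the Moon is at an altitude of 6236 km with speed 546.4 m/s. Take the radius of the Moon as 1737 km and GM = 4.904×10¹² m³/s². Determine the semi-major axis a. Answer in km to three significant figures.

r = 1737 + 6236 = 7973.0 km = 7.973×10⁶ m.
Vis-viva rearranged: 1/a = 2/r − v²/μ = 2.508×10⁻⁷ − 6.088×10⁻⁸ = 1.900×10⁻⁷ m⁻¹.
a = 5.264×10⁶ m = 5264.1 km.

a ≈ 5260 km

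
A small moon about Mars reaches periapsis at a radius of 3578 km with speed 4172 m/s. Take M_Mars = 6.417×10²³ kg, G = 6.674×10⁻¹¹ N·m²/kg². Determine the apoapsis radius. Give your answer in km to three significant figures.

apoapsis radius ≈ 9530 km

μ = GM = 6.674×10⁻¹¹ × 6.417×10²³ = 4.283×10¹³ m³/s².
r_p = 3.578×10⁶ m.
Specific energy ε = v²/2 − μ/r = -3.267×10⁶ J/kg, so a = −μ/(2ε) = 6.555×10⁶ m.
The apsides satisfy r_p + r_a = 2a, so the apoapsis radius is 2a − r_p = 9.532×10⁶ m = 9531.9 km.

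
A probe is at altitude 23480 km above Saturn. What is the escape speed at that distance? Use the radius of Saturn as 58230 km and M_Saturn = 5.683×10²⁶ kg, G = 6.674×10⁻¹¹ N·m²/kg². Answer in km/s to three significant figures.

μ = GM = 6.674×10⁻¹¹ × 5.683×10²⁶ = 3.793×10¹⁶ m³/s².
r = 58230 + 23480 = 81710 km = 8.1710×10⁷ m.
Escape speed v_esc = √(2μ/r) = √(2 × 3.793×10¹⁶ / 8.171×10⁷) = √(9.284×10⁸) = 30470 m/s.
= 30.47 km/s.

v_esc ≈ 30.5 km/s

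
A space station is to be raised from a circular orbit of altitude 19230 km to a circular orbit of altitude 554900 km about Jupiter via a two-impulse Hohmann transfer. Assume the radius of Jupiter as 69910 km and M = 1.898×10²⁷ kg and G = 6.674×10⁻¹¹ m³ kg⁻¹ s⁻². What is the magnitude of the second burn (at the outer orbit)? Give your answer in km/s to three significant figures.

μ = GM = 6.674×10⁻¹¹ × 1.898×10²⁷ = 1.267×10¹⁷ m³/s².
r₁ = 69910 + 19230 = 89140 km = 8.9140×10⁷ m.
r₂ = 69910 + 554900 = 624810 km = 6.2481×10⁸ m.
Transfer ellipse a_t = (r₁ + r₂)/2 = 3.570×10⁸ m.
At r₁: circular v_c1 = √(μ/r₁) = 37700 m/s; transfer-perijove v_p = √[μ(2/r₁ − 1/a_t)] = 49870 m/s.
At r₂: circular v_c2 = √(μ/r₂) = 14240 m/s; transfer-apojove v_a = √[μ(2/r₂ − 1/a_t)] = 7115 m/s.
Δv₂ = v_c2 − v_a = 7123 m/s.
= 7.123 km/s.

Δv ≈ 7.12 km/s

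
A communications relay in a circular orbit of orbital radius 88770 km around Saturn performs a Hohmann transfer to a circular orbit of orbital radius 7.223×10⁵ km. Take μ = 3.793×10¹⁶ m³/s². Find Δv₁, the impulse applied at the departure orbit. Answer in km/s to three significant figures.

Δv ≈ 6.92 km/s

r₁ = 88770 km = 8.877×10⁷ m.
r₂ = 7.223×10⁵ km = 7.223×10⁸ m.
Transfer ellipse a_t = (r₁ + r₂)/2 = 4.055×10⁸ m.
At r₁: circular v_c1 = √(μ/r₁) = 20670 m/s; transfer-perikrone v_p = √[μ(2/r₁ − 1/a_t)] = 27590 m/s.
Δv₁ = v_p − v_c1 = 6916 m/s.
= 6.916 km/s.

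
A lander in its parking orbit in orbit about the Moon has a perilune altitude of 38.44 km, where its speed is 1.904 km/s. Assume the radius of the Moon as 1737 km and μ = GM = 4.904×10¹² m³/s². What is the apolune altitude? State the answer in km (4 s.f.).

apolune altitude ≈ 1652 km

r_p = 1737 + 38.44 = 1775.4 km = 1.775×10⁶ m.
Specific energy ε = v²/2 − μ/r = -9.495×10⁵ J/kg, so a = −μ/(2ε) = 2.582×10⁶ m.
The apsides satisfy r_p + r_a = 2a, so the apolune radius is 2a − r_p = 3.389×10⁶ m = 3389.3 km.
Apolune altitude = 3389.3 − 1737 = 1652.3 km.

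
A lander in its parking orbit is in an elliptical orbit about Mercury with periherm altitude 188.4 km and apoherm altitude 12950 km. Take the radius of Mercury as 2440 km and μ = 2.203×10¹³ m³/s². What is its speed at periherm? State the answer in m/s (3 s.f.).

v ≈ 3780 m/s

r_p = 2440 + 188.4 = 2628.4 km = 2.6284×10⁶ m.
r_a = 2440 + 12950 = 15390 km = 1.5390×10⁷ m.
Semi-major axis a = (r_p + r_a)/2 = 9009.2 km = 9.009×10⁶ m.
Vis-viva: v² = μ(2/r − 1/a) = 2.203×10¹³ × (7.609×10⁻⁷ − 1.110×10⁻⁷) = 1.432×10⁷ m²/s².
v = 3784 m/s.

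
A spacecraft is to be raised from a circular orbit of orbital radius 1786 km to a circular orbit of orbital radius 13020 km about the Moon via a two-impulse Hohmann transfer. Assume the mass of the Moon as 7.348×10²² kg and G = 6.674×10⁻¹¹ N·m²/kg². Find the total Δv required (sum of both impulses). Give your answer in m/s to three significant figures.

Δv_total ≈ 853 m/s

μ = GM = 6.674×10⁻¹¹ × 7.348×10²² = 4.904×10¹² m³/s².
r₁ = 1786 km = 1.786×10⁶ m.
r₂ = 13020 km = 1.302×10⁷ m.
Transfer ellipse a_t = (r₁ + r₂)/2 = 7.403×10⁶ m.
At r₁: circular v_c1 = √(μ/r₁) = 1657 m/s; transfer-perilune v_p = √[μ(2/r₁ − 1/a_t)] = 2198 m/s.
Δv₁ = v_p − v_c1 = 540.5 m/s.
At r₂: circular v_c2 = √(μ/r₂) = 613.7 m/s; transfer-apolune v_a = √[μ(2/r₂ − 1/a_t)] = 301.4 m/s.
Δv₂ = v_c2 − v_a = 312.3 m/s.
Total Δv = Δv₁ + Δv₂ = 852.8 m/s.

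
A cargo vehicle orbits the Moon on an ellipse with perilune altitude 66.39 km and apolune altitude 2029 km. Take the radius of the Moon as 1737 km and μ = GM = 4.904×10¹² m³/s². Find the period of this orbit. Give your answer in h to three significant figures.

T ≈ 3.66 h

r_p = 1737 + 66.39 = 1803.4 km = 1.8034×10⁶ m.
r_a = 1737 + 2029 = 3766.0 km = 3.7660×10⁶ m.
Semi-major axis a = (r_p + r_a)/2 = (1803.4 + 3766.0)/2 = 2784.7 km = 2.785×10⁶ m.
By Kepler's third law T = 2π√(a³/μ) = 2π × 2.098×10³ = 1.318×10⁴ s.
= 3.662 h.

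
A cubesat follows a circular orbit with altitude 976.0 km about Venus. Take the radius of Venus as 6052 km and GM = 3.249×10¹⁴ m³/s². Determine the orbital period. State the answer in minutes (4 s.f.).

T ≈ 108.2 minutes

r = 6052 + 976.0 = 7028.0 km = 7.0280×10⁶ m.
Kepler's third law: T = 2π√(r³/μ) = 2π√((7.028×10⁶)³ / 3.249×10¹⁴).
r³/μ = 1.068×10⁶ s², so T = 2π × 1.034×10³ = 6.495×10³ s.
Converting: 6.495×10³ s ÷ 60.00 = 108.2 minutes.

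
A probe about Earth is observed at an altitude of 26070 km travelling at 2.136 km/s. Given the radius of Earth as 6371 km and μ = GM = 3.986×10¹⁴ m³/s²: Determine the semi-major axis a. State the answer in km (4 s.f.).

r = 6371 + 26070 = 32441 km = 3.244×10⁷ m.
Vis-viva rearranged: 1/a = 2/r − v²/μ = 6.165×10⁻⁸ − 1.145×10⁻⁸ = 5.020×10⁻⁸ m⁻¹.
a = 1.992×10⁷ m = 19919 km.

a ≈ 19920 km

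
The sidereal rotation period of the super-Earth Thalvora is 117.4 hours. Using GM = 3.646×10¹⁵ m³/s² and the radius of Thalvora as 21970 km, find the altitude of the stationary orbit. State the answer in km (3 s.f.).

h_sync ≈ 2.33×10⁵ km

T = 117.4 hours = 4.226×10⁵ s.
A synchronous orbit has period T, so by Kepler's third law a = (μT²/4π²)^(1/3).
μT²/4π² = 3.646×10¹⁵ × (4.226×10⁵)² / 39.48 = 1.650×10²⁵ m³.
a = 2.546×10⁸ m = 2.5457×10⁵ km.
Altitude h = a − R = 2.5457×10⁵ − 21970 = 2.3260×10⁵ km.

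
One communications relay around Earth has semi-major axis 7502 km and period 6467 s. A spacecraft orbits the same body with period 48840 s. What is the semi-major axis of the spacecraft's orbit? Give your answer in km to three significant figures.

a₂ ≈ 28900 km

Kepler's third law: a³ ∝ T², so a₂ = a₁ (T₂/T₁)^(2/3).
T₂/T₁ = 7.552, (T₂/T₁)^(2/3) = 3.849.
a₂ = 7502 × 3.849 = 28880 km.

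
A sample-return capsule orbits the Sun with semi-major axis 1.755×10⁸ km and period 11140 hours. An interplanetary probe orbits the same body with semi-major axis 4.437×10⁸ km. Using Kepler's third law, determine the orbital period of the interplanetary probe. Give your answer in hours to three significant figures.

Kepler's third law: T² ∝ a³, so T₂ = T₁ (a₂/a₁)^(3/2).
a₂/a₁ = 2.528, (a₂/a₁)^(3/2) = 4.020.
T₂ = 11140 × 4.020 = 44780 hours.

T₂ ≈ 44800 hours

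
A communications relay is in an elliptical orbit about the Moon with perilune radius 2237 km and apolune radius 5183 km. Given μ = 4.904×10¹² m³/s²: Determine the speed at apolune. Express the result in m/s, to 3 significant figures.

Semi-major axis a = (r_p + r_a)/2 = 3710.0 km = 3.710×10⁶ m.
Vis-viva: v² = μ(2/r − 1/a) = 4.904×10¹² × (3.859×10⁻⁷ − 2.695×10⁻⁷) = 5.705×10⁵ m²/s².
v = 755.3 m/s.

v ≈ 755 m/s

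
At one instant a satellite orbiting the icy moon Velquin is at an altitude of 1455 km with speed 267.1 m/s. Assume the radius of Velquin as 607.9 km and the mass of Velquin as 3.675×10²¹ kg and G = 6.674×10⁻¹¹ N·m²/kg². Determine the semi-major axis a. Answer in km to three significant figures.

a ≈ 1470 km

μ = GM = 6.674×10⁻¹¹ × 3.675×10²¹ = 2.453×10¹¹ m³/s².
r = 607.9 + 1455 = 2062.9 km = 2.063×10⁶ m.
Vis-viva rearranged: 1/a = 2/r − v²/μ = 9.695×10⁻⁷ − 2.909×10⁻⁷ = 6.786×10⁻⁷ m⁻¹.
a = 1.474×10⁶ m = 1473.5 km.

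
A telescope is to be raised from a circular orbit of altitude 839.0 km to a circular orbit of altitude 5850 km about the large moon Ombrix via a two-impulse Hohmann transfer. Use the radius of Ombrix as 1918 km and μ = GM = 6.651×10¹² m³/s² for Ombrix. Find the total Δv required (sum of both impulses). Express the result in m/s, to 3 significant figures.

Δv_total ≈ 589 m/s

r₁ = 1918 + 839.0 = 2757.0 km = 2.7570×10⁶ m.
r₂ = 1918 + 5850 = 7768.0 km = 7.7680×10⁶ m.
Transfer ellipse a_t = (r₁ + r₂)/2 = 5.262×10⁶ m.
At r₁: circular v_c1 = √(μ/r₁) = 1553 m/s; transfer-periapsis v_p = √[μ(2/r₁ − 1/a_t)] = 1887 m/s.
Δv₁ = v_p − v_c1 = 333.9 m/s.
At r₂: circular v_c2 = √(μ/r₂) = 925.3 m/s; transfer-apoapsis v_a = √[μ(2/r₂ − 1/a_t)] = 669.7 m/s.
Δv₂ = v_c2 − v_a = 255.6 m/s.
Total Δv = Δv₁ + Δv₂ = 589.4 m/s.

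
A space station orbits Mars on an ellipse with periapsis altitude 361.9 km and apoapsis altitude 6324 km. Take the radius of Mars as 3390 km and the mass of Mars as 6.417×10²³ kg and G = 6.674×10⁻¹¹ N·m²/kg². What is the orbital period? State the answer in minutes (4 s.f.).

μ = GM = 6.674×10⁻¹¹ × 6.417×10²³ = 4.283×10¹³ m³/s².
r_p = 3390 + 361.9 = 3751.9 km = 3.7519×10⁶ m.
r_a = 3390 + 6324 = 9714.0 km = 9.7140×10⁶ m.
Semi-major axis a = (r_p + r_a)/2 = (3751.9 + 9714.0)/2 = 6732.9 km = 6.733×10⁶ m.
By Kepler's third law T = 2π√(a³/μ) = 2π × 2.670×10³ = 1.677×10⁴ s.
= 279.6 minutes.

T ≈ 279.6 minutes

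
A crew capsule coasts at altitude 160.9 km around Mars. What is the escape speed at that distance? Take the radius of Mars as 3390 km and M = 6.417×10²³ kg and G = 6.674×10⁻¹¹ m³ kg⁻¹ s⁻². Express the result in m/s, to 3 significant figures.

v_esc ≈ 4910 m/s

μ = GM = 6.674×10⁻¹¹ × 6.417×10²³ = 4.283×10¹³ m³/s².
r = 3390 + 160.9 = 3550.9 km = 3.5509×10⁶ m.
Escape speed v_esc = √(2μ/r) = √(2 × 4.283×10¹³ / 3.551×10⁶) = √(2.412×10⁷) = 4911 m/s.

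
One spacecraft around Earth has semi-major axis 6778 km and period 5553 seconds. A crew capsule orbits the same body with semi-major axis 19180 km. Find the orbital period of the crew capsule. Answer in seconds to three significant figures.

T₂ ≈ 26400 seconds

Kepler's third law: T² ∝ a³, so T₂ = T₁ (a₂/a₁)^(3/2).
a₂/a₁ = 2.830, (a₂/a₁)^(3/2) = 4.760.
T₂ = 5553 × 4.760 = 26430 seconds.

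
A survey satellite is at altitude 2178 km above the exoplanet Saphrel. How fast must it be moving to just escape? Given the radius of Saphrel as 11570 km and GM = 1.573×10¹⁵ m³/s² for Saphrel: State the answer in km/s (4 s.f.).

r = 11570 + 2178 = 13748 km = 1.3748×10⁷ m.
Escape speed v_esc = √(2μ/r) = √(2 × 1.573×10¹⁵ / 1.375×10⁷) = √(2.288×10⁸) = 15130 m/s.
= 15.13 km/s.

v_esc ≈ 15.13 km/s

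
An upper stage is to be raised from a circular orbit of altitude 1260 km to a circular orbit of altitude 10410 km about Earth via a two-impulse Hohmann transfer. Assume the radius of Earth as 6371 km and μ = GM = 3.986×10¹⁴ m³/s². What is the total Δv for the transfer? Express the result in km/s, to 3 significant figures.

r₁ = 6371 + 1260 = 7631.0 km = 7.6310×10⁶ m.
r₂ = 6371 + 10410 = 16781 km = 1.6781×10⁷ m.
Transfer ellipse a_t = (r₁ + r₂)/2 = 1.221×10⁷ m.
At r₁: circular v_c1 = √(μ/r₁) = 7227 m/s; transfer-perigee v_p = √[μ(2/r₁ − 1/a_t)] = 8474 m/s.
Δv₁ = v_p − v_c1 = 1247 m/s.
At r₂: circular v_c2 = √(μ/r₂) = 4874 m/s; transfer-apogee v_a = √[μ(2/r₂ − 1/a_t)] = 3854 m/s.
Δv₂ = v_c2 − v_a = 1020 m/s.
Total Δv = Δv₁ + Δv₂ = 2267 m/s = 2.267 km/s.

Δv_total ≈ 2.27 km/s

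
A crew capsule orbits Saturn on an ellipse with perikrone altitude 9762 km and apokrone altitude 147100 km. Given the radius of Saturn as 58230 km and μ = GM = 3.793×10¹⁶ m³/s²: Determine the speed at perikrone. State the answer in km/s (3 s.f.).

v ≈ 29.0 km/s

r_p = 58230 + 9762 = 67992 km = 6.7992×10⁷ m.
r_a = 58230 + 147100 = 205330 km = 2.0533×10⁸ m.
Semi-major axis a = (r_p + r_a)/2 = 1.3666×10⁵ km = 1.367×10⁸ m.
Vis-viva: v² = μ(2/r − 1/a) = 3.793×10¹⁶ × (2.942×10⁻⁸ − 7.317×10⁻⁹) = 8.382×10⁸ m²/s².
v = 28950 m/s = 28.95 km/s.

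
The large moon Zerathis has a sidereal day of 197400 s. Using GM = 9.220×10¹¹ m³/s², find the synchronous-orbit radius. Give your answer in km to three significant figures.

A synchronous orbit has period T, so by Kepler's third law a = (μT²/4π²)^(1/3).
μT²/4π² = 9.220×10¹¹ × (1.974×10⁵)² / 39.48 = 9.101×10²⁰ m³.
a = 9.691×10⁶ m = 9690.7 km.

r_sync ≈ 9690 km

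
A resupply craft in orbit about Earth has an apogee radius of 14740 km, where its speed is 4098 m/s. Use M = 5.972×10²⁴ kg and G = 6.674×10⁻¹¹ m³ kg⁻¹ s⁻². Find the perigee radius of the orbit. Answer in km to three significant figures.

perigee radius ≈ 6640 km

μ = GM = 6.674×10⁻¹¹ × 5.972×10²⁴ = 3.986×10¹⁴ m³/s².
r_a = 1.474×10⁷ m.
Specific energy ε = v²/2 − μ/r = -1.864×10⁷ J/kg, so a = −μ/(2ε) = 1.069×10⁷ m.
The apsides satisfy r_p + r_a = 2a, so the perigee radius is 2a − r_a = 6.639×10⁶ m = 6638.8 km.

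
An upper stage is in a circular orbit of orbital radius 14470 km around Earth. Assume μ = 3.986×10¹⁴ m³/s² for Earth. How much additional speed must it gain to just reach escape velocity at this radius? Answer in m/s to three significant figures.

Δv ≈ 2170 m/s

r = 14470 km = 1.447×10⁷ m.
Circular speed v_c = √(μ/r) = 5248 m/s.
Escape speed v_esc = √(2μ/r) = √2 × v_c = 7422 m/s.
Δv = v_esc − v_c = 2174 m/s.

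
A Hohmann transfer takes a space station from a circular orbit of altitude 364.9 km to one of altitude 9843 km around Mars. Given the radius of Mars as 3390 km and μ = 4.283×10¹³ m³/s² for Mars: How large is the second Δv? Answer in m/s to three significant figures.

Δv ≈ 603 m/s

r₁ = 3390 + 364.9 = 3754.9 km = 3.7549×10⁶ m.
r₂ = 3390 + 9843 = 13233 km = 1.3233×10⁷ m.
Transfer ellipse a_t = (r₁ + r₂)/2 = 8.494×10⁶ m.
At r₁: circular v_c1 = √(μ/r₁) = 3377 m/s; transfer-periapsis v_p = √[μ(2/r₁ − 1/a_t)] = 4216 m/s.
At r₂: circular v_c2 = √(μ/r₂) = 1799 m/s; transfer-apoapsis v_a = √[μ(2/r₂ − 1/a_t)] = 1196 m/s.
Δv₂ = v_c2 − v_a = 602.9 m/s.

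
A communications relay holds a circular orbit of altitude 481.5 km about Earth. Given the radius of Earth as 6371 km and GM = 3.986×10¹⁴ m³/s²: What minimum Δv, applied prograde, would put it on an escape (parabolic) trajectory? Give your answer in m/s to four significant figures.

r = 6371 + 481.5 = 6852.5 km = 6.8525×10⁶ m.
Circular speed v_c = √(μ/r) = 7627 m/s.
Escape speed v_esc = √(2μ/r) = √2 × v_c = 10790 m/s.
Δv = v_esc − v_c = 3159 m/s.

Δv ≈ 3159 m/s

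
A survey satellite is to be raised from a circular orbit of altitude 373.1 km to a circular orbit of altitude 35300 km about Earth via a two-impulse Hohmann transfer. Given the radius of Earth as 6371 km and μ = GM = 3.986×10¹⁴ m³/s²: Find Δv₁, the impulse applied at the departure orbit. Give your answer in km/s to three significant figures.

Δv ≈ 2.40 km/s

r₁ = 6371 + 373.1 = 6744.1 km = 6.7441×10⁶ m.
r₂ = 6371 + 35300 = 41671 km = 4.1671×10⁷ m.
Transfer ellipse a_t = (r₁ + r₂)/2 = 2.421×10⁷ m.
At r₁: circular v_c1 = √(μ/r₁) = 7688 m/s; transfer-perigee v_p = √[μ(2/r₁ − 1/a_t)] = 10090 m/s.
Δv₁ = v_p − v_c1 = 2399 m/s.
= 2.399 km/s.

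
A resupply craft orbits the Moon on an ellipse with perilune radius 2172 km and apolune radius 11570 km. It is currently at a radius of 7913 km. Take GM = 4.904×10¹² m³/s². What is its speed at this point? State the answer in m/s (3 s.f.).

v ≈ 725 m/s

Semi-major axis a = (r_p + r_a)/2 = 6871.0 km = 6.871×10⁶ m.
Vis-viva: v² = μ(2/r − 1/a) = 4.904×10¹² × (2.527×10⁻⁷ − 1.455×10⁻⁷) = 5.258×10⁵ m²/s².
v = 725.1 m/s.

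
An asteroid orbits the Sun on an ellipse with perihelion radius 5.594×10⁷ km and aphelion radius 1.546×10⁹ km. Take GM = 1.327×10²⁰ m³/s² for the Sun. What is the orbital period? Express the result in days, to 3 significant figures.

T ≈ 4530 days

Semi-major axis a = (r_p + r_a)/2 = (5.5940×10⁷ + 1.5460×10⁹)/2 = 8.0097×10⁸ km = 8.010×10¹¹ m.
By Kepler's third law T = 2π√(a³/μ) = 2π × 6.223×10⁷ = 3.910×10⁸ s.
= 4525 days.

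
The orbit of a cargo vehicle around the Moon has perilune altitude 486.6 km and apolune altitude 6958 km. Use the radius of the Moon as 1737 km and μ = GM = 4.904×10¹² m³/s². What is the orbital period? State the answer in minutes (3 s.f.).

r_p = 1737 + 486.6 = 2223.6 km = 2.2236×10⁶ m.
r_a = 1737 + 6958 = 8695.0 km = 8.6950×10⁶ m.
Semi-major axis a = (r_p + r_a)/2 = (2223.6 + 8695.0)/2 = 5459.3 km = 5.459×10⁶ m.
By Kepler's third law T = 2π√(a³/μ) = 2π × 5.760×10³ = 3.619×10⁴ s.
= 603.2 minutes.

T ≈ 603 minutes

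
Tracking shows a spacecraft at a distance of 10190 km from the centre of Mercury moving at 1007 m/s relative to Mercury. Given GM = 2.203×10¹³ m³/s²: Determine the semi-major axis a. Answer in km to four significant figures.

r = 1.019×10⁷ m.
Specific orbital energy ε = v²/2 − μ/r = (1007)²/2 − 2.203×10¹³/1.019×10⁷ = -1.655×10⁶ J/kg.
Since ε = −μ/(2a), a = −μ/(2ε) = 6.656×10⁶ m = 6656.0 km.

a ≈ 6656 km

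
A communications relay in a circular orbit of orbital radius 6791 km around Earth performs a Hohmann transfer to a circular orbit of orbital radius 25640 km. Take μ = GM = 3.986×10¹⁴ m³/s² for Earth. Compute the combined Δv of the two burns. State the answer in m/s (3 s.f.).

Δv_total ≈ 3360 m/s

r₁ = 6791 km = 6.791×10⁶ m.
r₂ = 25640 km = 2.564×10⁷ m.
Transfer ellipse a_t = (r₁ + r₂)/2 = 1.622×10⁷ m.
At r₁: circular v_c1 = √(μ/r₁) = 7661 m/s; transfer-perigee v_p = √[μ(2/r₁ − 1/a_t)] = 9634 m/s.
Δv₁ = v_p − v_c1 = 1972 m/s.
At r₂: circular v_c2 = √(μ/r₂) = 3943 m/s; transfer-apogee v_a = √[μ(2/r₂ − 1/a_t)] = 2552 m/s.
Δv₂ = v_c2 − v_a = 1391 m/s.
Total Δv = Δv₁ + Δv₂ = 3364 m/s.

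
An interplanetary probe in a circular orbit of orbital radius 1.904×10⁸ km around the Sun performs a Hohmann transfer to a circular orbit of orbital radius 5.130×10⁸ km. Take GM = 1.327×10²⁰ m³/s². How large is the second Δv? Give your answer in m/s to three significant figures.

r₁ = 1.904×10⁸ km = 1.904×10¹¹ m.
r₂ = 5.130×10⁸ km = 5.130×10¹¹ m.
Transfer ellipse a_t = (r₁ + r₂)/2 = 3.517×10¹¹ m.
At r₁: circular v_c1 = √(μ/r₁) = 26400 m/s; transfer-perihelion v_p = √[μ(2/r₁ − 1/a_t)] = 31880 m/s.
At r₂: circular v_c2 = √(μ/r₂) = 16080 m/s; transfer-aphelion v_a = √[μ(2/r₂ − 1/a_t)] = 11830 m/s.
Δv₂ = v_c2 − v_a = 4250 m/s.

Δv ≈ 4250 m/s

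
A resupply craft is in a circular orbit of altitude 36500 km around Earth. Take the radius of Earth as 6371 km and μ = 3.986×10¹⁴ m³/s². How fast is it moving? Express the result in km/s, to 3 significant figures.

r = 6371 + 36500 = 42871 km = 4.2871×10⁷ m.
For a circular orbit v = √(μ/r) = √(3.986×10¹⁴ / 4.287×10⁷) = √(9.298×10⁶) = 3049 m/s.
That is 3.049 km/s.

v ≈ 3.05 km/s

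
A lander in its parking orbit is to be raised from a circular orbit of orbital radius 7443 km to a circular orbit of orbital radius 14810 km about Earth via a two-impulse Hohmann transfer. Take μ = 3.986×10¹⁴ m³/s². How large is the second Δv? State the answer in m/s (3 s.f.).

Δv ≈ 945 m/s

r₁ = 7443 km = 7.443×10⁶ m.
r₂ = 14810 km = 1.481×10⁷ m.
Transfer ellipse a_t = (r₁ + r₂)/2 = 1.113×10⁷ m.
At r₁: circular v_c1 = √(μ/r₁) = 7318 m/s; transfer-perigee v_p = √[μ(2/r₁ − 1/a_t)] = 8443 m/s.
At r₂: circular v_c2 = √(μ/r₂) = 5188 m/s; transfer-apogee v_a = √[μ(2/r₂ − 1/a_t)] = 4243 m/s.
Δv₂ = v_c2 − v_a = 944.8 m/s.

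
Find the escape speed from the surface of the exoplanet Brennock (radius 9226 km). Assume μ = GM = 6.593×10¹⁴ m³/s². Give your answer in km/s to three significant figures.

r = R = 9.226×10⁶ m.
Escape speed v_esc = √(2μ/r) = √(2 × 6.593×10¹⁴ / 9.226×10⁶) = √(1.429×10⁸) = 11960 m/s.
= 11.96 km/s.

v_esc ≈ 12.0 km/s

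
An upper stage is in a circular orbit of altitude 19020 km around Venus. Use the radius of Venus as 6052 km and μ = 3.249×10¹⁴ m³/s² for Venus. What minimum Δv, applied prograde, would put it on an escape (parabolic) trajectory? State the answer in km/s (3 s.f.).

Δv ≈ 1.49 km/s

r = 6052 + 19020 = 25072 km = 2.5072×10⁷ m.
Circular speed v_c = √(μ/r) = 3600 m/s.
Escape speed v_esc = √(2μ/r) = √2 × v_c = 5091 m/s.
Δv = v_esc − v_c = 1491 m/s = 1.491 km/s.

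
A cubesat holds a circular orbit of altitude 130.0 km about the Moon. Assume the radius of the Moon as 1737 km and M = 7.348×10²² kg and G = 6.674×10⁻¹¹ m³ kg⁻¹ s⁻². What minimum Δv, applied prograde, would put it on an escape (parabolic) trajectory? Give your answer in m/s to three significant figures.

μ = GM = 6.674×10⁻¹¹ × 7.348×10²² = 4.904×10¹² m³/s².
r = 1737 + 130.0 = 1867.0 km = 1.8670×10⁶ m.
Circular speed v_c = √(μ/r) = 1621 m/s.
Escape speed v_esc = √(2μ/r) = √2 × v_c = 2292 m/s.
Δv = v_esc − v_c = 671.3 m/s.

Δv ≈ 671 m/s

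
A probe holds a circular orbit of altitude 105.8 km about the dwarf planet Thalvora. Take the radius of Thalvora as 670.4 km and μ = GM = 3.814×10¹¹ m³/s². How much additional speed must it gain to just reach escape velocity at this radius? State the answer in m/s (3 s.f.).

Δv ≈ 290 m/s

r = 670.4 + 105.8 = 776.20 km = 7.7620×10⁵ m.
Circular speed v_c = √(μ/r) = 701.0 m/s.
Escape speed v_esc = √(2μ/r) = √2 × v_c = 991.3 m/s.
Δv = v_esc − v_c = 290.4 m/s.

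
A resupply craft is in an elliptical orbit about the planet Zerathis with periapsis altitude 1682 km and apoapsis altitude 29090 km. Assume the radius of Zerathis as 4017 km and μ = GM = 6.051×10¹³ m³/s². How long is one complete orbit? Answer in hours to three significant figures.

r_p = 4017 + 1682 = 5699.0 km = 5.6990×10⁶ m.
r_a = 4017 + 29090 = 33107 km = 3.3107×10⁷ m.
Semi-major axis a = (r_p + r_a)/2 = (5699.0 + 33107)/2 = 19403 km = 1.940×10⁷ m.
By Kepler's third law T = 2π√(a³/μ) = 2π × 1.099×10⁴ = 6.904×10⁴ s.
= 19.18 hours.

T ≈ 19.2 hours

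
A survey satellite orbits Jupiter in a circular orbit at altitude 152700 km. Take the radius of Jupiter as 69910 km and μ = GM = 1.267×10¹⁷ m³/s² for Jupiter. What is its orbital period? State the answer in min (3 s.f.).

r = 69910 + 152700 = 222610 km = 2.2261×10⁸ m.
Kepler's third law: T = 2π√(r³/μ) = 2π√((2.226×10⁸)³ / 1.267×10¹⁷).
r³/μ = 8.707×10⁷ s², so T = 2π × 9.331×10³ = 5.863×10⁴ s.
Converting: 5.863×10⁴ s ÷ 60.00 = 977.1 min.

T ≈ 977 min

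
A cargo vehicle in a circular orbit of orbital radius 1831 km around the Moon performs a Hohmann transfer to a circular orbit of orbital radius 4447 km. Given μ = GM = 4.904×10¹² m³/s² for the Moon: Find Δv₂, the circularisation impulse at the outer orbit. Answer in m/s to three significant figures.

r₁ = 1831 km = 1.831×10⁶ m.
r₂ = 4447 km = 4.447×10⁶ m.
Transfer ellipse a_t = (r₁ + r₂)/2 = 3.139×10⁶ m.
At r₁: circular v_c1 = √(μ/r₁) = 1637 m/s; transfer-perilune v_p = √[μ(2/r₁ − 1/a_t)] = 1948 m/s.
At r₂: circular v_c2 = √(μ/r₂) = 1050 m/s; transfer-apolune v_a = √[μ(2/r₂ − 1/a_t)] = 802.0 m/s.
Δv₂ = v_c2 − v_a = 248.1 m/s.

Δv ≈ 248 m/s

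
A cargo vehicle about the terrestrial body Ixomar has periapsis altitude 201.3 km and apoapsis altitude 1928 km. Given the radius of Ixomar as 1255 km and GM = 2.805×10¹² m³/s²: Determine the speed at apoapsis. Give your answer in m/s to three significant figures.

v ≈ 744 m/s

r_p = 1255 + 201.3 = 1456.3 km = 1.4563×10⁶ m.
r_a = 1255 + 1928 = 3183.0 km = 3.1830×10⁶ m.
Semi-major axis a = (r_p + r_a)/2 = 2319.7 km = 2.320×10⁶ m.
Vis-viva: v² = μ(2/r − 1/a) = 2.805×10¹² × (6.283×10⁻⁷ − 4.311×10⁻⁷) = 5.533×10⁵ m²/s².
v = 743.8 m/s.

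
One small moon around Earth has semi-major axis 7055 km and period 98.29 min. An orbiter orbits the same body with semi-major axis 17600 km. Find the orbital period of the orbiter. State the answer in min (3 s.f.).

T₂ ≈ 387 min

Kepler's third law: T² ∝ a³, so T₂ = T₁ (a₂/a₁)^(3/2).
a₂/a₁ = 2.495, (a₂/a₁)^(3/2) = 3.940.
T₂ = 98.29 × 3.940 = 387.3 min.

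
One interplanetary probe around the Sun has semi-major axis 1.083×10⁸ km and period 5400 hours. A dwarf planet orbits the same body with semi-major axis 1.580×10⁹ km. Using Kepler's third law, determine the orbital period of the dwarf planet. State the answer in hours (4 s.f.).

T₂ ≈ 3.009×10⁵ hours

Kepler's third law: T² ∝ a³, so T₂ = T₁ (a₂/a₁)^(3/2).
a₂/a₁ = 14.59, (a₂/a₁)^(3/2) = 55.72.
T₂ = 5400 × 55.72 = 3.009×10⁵ hours.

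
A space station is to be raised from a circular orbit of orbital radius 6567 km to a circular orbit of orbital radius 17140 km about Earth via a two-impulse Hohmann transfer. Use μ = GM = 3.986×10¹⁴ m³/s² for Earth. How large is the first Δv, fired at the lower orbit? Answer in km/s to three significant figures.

r₁ = 6567 km = 6.567×10⁶ m.
r₂ = 17140 km = 1.714×10⁷ m.
Transfer ellipse a_t = (r₁ + r₂)/2 = 1.185×10⁷ m.
At r₁: circular v_c1 = √(μ/r₁) = 7791 m/s; transfer-perigee v_p = √[μ(2/r₁ − 1/a_t)] = 9368 m/s.
Δv₁ = v_p − v_c1 = 1578 m/s.
= 1.578 km/s.

Δv ≈ 1.58 km/s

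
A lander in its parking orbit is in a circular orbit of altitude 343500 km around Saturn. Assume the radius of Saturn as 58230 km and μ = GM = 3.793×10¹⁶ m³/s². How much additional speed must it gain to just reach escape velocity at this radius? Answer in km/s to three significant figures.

r = 58230 + 343500 = 401730 km = 4.0173×10⁸ m.
Circular speed v_c = √(μ/r) = 9717 m/s.
Escape speed v_esc = √(2μ/r) = √2 × v_c = 13740 m/s.
Δv = v_esc − v_c = 4025 m/s = 4.025 km/s.

Δv ≈ 4.02 km/s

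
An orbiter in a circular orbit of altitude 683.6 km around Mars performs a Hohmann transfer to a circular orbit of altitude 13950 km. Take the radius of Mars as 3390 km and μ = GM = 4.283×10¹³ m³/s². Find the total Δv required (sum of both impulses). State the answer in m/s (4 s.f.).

Δv_total ≈ 1486 m/s

r₁ = 3390 + 683.6 = 4073.6 km = 4.0736×10⁶ m.
r₂ = 3390 + 13950 = 17340 km = 1.7340×10⁷ m.
Transfer ellipse a_t = (r₁ + r₂)/2 = 1.071×10⁷ m.
At r₁: circular v_c1 = √(μ/r₁) = 3243 m/s; transfer-periapsis v_p = √[μ(2/r₁ − 1/a_t)] = 4126 m/s.
Δv₁ = v_p − v_c1 = 883.9 m/s.
At r₂: circular v_c2 = √(μ/r₂) = 1572 m/s; transfer-apoapsis v_a = √[μ(2/r₂ − 1/a_t)] = 969.4 m/s.
Δv₂ = v_c2 − v_a = 602.2 m/s.
Total Δv = Δv₁ + Δv₂ = 1486 m/s.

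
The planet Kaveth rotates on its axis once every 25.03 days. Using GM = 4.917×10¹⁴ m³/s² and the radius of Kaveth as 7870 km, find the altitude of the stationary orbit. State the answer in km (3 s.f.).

T = 25.03 days = 2.163×10⁶ s.
A synchronous orbit has period T, so by Kepler's third law a = (μT²/4π²)^(1/3).
μT²/4π² = 4.917×10¹⁴ × (2.163×10⁶)² / 39.48 = 5.825×10²⁵ m³.
a = 3.876×10⁸ m = 3.8764×10⁵ km.
Altitude h = a − R = 3.8764×10⁵ − 7870 = 3.7977×10⁵ km.

h_sync ≈ 3.80×10⁵ km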